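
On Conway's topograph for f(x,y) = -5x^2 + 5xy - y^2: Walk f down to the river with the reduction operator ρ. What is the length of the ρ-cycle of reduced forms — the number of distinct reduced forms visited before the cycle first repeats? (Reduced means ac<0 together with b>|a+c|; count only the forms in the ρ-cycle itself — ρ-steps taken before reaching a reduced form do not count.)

D = 5, ⌊√D⌋ = 2
descent: ρ → (-1,1,1)  [lands on river]
river: ρ → (1,1,-1)
ρ-cycle length = 2 (tail of 1 descent step not counted)

2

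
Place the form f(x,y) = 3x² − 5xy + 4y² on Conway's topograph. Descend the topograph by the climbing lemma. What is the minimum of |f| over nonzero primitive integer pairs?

translate: b→1 (≡-5 mod 6), so (3,-5,4)→(3,1,2)
flip: (3,1,2)→(2,-1,3)
reduced (well bottom): (2,-1,3) with a≤c, −a<b≤a
well minimum = a = 2

2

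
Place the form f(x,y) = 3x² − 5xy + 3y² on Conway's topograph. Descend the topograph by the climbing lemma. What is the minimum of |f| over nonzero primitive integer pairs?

translate: b→1 (≡-5 mod 6), so (3,-5,3)→(3,1,1)
flip: (3,1,1)→(1,-1,3)
translate: b→1 (≡-1 mod 2), so (1,-1,3)→(1,1,3)
reduced (well bottom): (1,1,3) with a≤c, −a<b≤a
well minimum = a = 1

1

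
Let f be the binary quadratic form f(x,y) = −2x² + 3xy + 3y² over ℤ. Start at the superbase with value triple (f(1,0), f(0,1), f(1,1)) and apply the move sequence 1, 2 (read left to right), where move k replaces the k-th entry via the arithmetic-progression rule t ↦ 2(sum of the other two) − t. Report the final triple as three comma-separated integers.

start (-2,3,4) = (f(1,0),f(0,1),f(1,1))
replace slot 1: 2·(3+4) − (-2) = 16 → (16,3,4)
replace slot 2: 2·(16+4) − 3 = 37 → (16,37,4)

16,37,4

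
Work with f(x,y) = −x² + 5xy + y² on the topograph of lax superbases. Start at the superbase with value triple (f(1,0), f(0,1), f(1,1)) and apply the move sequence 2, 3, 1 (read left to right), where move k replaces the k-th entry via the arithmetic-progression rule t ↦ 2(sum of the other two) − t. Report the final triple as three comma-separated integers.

start (-1,1,5) = (f(1,0),f(0,1),f(1,1))
replace slot 2: 2·((-1)+5) − 1 = 7 → (-1,7,5)
replace slot 3: 2·((-1)+7) − 5 = 7 → (-1,7,7)
replace slot 1: 2·(7+7) − (-1) = 29 → (29,7,7)

29,7,7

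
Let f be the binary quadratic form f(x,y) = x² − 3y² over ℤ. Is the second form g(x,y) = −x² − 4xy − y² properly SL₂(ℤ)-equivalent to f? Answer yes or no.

D₁ = 12, D₂ = 12
river cycle of f (length 2): (1, 2, -2), (-2, 2, 1)
river cycle of g (length 2): (-1, 2, 2), (2, 2, -1)
cycles differ ⇒ inequivalent

no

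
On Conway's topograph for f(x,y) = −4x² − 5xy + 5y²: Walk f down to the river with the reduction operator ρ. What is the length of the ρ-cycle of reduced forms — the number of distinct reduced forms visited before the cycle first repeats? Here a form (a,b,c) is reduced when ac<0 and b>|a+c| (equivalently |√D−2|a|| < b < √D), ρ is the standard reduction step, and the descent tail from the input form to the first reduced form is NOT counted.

D = 105, ⌊√D⌋ = 10
descent: ρ → (5,5,-4)  [lands on river]
river: ρ → (-4,3,6)
river: ρ → (6,9,-1)
river: ρ → (-1,9,6)
river: ρ → (6,3,-4)
river: ρ → (-4,5,5)
ρ-cycle length = 6 (tail of 1 descent step not counted)

6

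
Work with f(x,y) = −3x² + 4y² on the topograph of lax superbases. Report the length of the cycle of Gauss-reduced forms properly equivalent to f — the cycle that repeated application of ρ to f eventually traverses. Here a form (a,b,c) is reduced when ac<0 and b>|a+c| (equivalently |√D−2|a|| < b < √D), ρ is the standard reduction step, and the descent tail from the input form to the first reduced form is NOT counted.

D = 48, ⌊√D⌋ = 6
descent: ρ → (4,0,-3)
descent: ρ → (-3,6,1)  [lands on river]
river: ρ → (1,6,-3)
ρ-cycle length = 2 (tail of 2 descent steps not counted)

2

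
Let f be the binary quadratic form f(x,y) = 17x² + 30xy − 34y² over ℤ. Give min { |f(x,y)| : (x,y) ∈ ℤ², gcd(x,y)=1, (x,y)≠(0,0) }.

river: ρ → (-34,38,13)
river: ρ → (13,40,-31)
river: ρ → (-31,22,22)
river: ρ → (22,22,-31)
river: ρ → (-31,40,13)
river: ρ → (13,38,-34)
river: ρ → (-34,30,17)
river: ρ → (17,38,-26)
river: ρ → (-26,14,29)
river: ρ → (29,44,-11)
river: ρ → (-11,44,29)
river: ρ → (29,14,-26)
river: ρ → (-26,38,17)
river: ρ → (17,30,-34)
closes: descent 0, river 14
min |a| on river = 11

11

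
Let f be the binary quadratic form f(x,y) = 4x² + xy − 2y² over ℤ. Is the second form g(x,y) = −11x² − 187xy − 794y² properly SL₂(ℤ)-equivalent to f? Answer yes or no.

D₁ = 33, D₂ = 33
river cycle of f (length 4): (-2, 3, 3), (3, 3, -2), (-2, 5, 1), (1, 5, -2)
river cycle of g (length 4): (-2, 5, 1), (1, 5, -2), (-2, 3, 3), (3, 3, -2)
cycles coincide ⇒ equivalent

yes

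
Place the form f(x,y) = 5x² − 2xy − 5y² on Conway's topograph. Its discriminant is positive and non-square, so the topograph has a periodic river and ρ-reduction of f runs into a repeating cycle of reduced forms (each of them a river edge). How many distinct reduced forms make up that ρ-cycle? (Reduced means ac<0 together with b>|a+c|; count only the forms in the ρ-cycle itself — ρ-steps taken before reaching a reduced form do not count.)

D = 104, ⌊√D⌋ = 10
descent: ρ → (-5,2,5)  [lands on river]
river: ρ → (5,8,-2)
river: ρ → (-2,8,5)
river: ρ → (5,2,-5)
river: ρ → (-5,8,2)
river: ρ → (2,8,-5)
ρ-cycle length = 6 (tail of 1 descent step not counted)

6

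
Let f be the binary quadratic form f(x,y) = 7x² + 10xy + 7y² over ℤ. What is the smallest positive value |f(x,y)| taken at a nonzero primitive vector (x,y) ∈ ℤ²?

translate: b→-4 (≡10 mod 14), so (7,10,7)→(7,-4,4)
flip: (7,-4,4)→(4,4,7)
reduced (well bottom): (4,4,7) with a≤c, −a<b≤a
well minimum = a = 4

4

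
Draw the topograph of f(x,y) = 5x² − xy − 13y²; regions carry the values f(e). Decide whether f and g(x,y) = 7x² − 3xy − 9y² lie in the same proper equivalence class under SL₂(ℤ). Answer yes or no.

D₁ = 261, D₂ = 261
river cycle of f (length 8): (5, 9, -9), (-9, 9, 5), (5, 11, -7), (-7, 3, 9), (9, 15, -1), (-1, 15, 9), (9, 3, -7), (-7, 11, 5)
river cycle of g (length 8): (-9, 3, 7), (7, 11, -5), (-5, 9, 9), (9, 9, -5), (-5, 11, 7), (7, 3, -9), (-9, 15, 1), (1, 15, -9)
cycles differ ⇒ inequivalent

no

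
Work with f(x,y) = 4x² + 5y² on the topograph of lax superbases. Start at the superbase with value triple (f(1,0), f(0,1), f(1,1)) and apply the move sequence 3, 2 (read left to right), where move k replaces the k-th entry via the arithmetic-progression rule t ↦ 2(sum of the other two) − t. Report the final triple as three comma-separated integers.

start (4,5,9) = (f(1,0),f(0,1),f(1,1))
replace slot 3: 2·(4+5) − 9 = 9 → (4,5,9)
replace slot 2: 2·(4+9) − 5 = 21 → (4,21,9)

4,21,9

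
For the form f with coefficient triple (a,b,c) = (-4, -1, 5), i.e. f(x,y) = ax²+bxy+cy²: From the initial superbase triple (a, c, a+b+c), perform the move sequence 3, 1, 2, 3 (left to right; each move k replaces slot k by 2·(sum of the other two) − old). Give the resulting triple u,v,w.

start (-4,5,0) = (f(1,0),f(0,1),f(1,1))
replace slot 3: 2·((-4)+5) − 0 = 2 → (-4,5,2)
replace slot 1: 2·(5+2) − (-4) = 18 → (18,5,2)
replace slot 2: 2·(18+2) − 5 = 35 → (18,35,2)
replace slot 3: 2·(18+35) − 2 = 104 → (18,35,104)

18,35,104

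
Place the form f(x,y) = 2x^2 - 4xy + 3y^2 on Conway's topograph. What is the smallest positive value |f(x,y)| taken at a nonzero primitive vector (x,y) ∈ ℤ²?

translate: b→0 (≡-4 mod 4), so (2,-4,3)→(2,0,1)
flip: (2,0,1)→(1,0,2)
reduced (well bottom): (1,0,2) with a≤c, −a<b≤a
well minimum = a = 1

1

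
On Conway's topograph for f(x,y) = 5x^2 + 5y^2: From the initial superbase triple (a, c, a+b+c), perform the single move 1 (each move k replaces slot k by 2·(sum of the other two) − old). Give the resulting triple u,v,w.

start (5,5,10) = (f(1,0),f(0,1),f(1,1))
replace slot 1: 2·(5+10) − 5 = 25 → (25,5,10)

25,5,10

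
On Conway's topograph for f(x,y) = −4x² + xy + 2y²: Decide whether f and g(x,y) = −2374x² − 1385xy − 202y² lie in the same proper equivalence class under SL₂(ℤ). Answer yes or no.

D₁ = 33, D₂ = 33
river cycle of f (length 4): (2, 3, -3), (-3, 3, 2), (2, 5, -1), (-1, 5, 2)
river cycle of g (length 4): (2, 3, -3), (-3, 3, 2), (2, 5, -1), (-1, 5, 2)
cycles coincide ⇒ equivalent

yes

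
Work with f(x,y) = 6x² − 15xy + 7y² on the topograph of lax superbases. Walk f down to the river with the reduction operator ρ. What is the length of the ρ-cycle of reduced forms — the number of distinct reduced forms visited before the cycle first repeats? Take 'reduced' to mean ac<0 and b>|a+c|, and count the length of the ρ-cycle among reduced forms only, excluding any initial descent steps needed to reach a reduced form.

D = 57, ⌊√D⌋ = 7
descent: ρ → (7,1,-2)
descent: ρ → (-2,7,1)  [lands on river]
river: ρ → (1,7,-2)
river: ρ → (-2,5,4)
river: ρ → (4,3,-3)
river: ρ → (-3,3,4)
river: ρ → (4,5,-2)
ρ-cycle length = 6 (tail of 2 descent steps not counted)

6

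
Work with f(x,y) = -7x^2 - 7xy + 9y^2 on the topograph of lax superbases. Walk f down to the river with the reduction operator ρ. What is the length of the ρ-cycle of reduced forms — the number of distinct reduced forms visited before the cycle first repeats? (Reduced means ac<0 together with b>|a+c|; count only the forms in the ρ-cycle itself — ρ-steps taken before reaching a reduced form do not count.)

D = 301, ⌊√D⌋ = 17
descent: ρ → (9,7,-7)  [lands on river]
river: ρ → (-7,7,9)
river: ρ → (9,11,-5)
river: ρ → (-5,9,11)
river: ρ → (11,13,-3)
river: ρ → (-3,17,1)
river: ρ → (1,17,-3)
river: ρ → (-3,13,11)
river: ρ → (11,9,-5)
river: ρ → (-5,11,9)
ρ-cycle length = 10 (tail of 1 descent step not counted)

10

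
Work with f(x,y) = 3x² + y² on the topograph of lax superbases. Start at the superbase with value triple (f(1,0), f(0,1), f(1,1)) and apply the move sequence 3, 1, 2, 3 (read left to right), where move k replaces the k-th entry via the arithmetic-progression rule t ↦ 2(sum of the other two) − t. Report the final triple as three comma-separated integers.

start (3,1,4) = (f(1,0),f(0,1),f(1,1))
replace slot 3: 2·(3+1) − 4 = 4 → (3,1,4)
replace slot 1: 2·(1+4) − 3 = 7 → (7,1,4)
replace slot 2: 2·(7+4) − 1 = 21 → (7,21,4)
replace slot 3: 2·(7+21) − 4 = 52 → (7,21,52)

7,21,52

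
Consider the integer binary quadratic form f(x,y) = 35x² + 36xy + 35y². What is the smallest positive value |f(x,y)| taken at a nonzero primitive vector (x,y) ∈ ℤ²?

translate: b→-34 (≡36 mod 70), so (35,36,35)→(35,-34,34)
flip: (35,-34,34)→(34,34,35)
reduced (well bottom): (34,34,35) with a≤c, −a<b≤a
well minimum = a = 34

34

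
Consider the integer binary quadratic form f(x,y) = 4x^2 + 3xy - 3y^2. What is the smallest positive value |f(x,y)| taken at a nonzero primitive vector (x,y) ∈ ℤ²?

river: ρ → (-3,3,4)
river: ρ → (4,5,-2)
river: ρ → (-2,7,1)
river: ρ → (1,7,-2)
river: ρ → (-2,5,4)
river: ρ → (4,3,-3)
closes: descent 0, river 6
min |a| on river = 1

1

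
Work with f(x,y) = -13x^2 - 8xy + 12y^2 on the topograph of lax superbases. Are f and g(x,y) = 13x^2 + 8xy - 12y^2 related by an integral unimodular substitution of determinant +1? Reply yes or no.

D₁ = 688, D₂ = 688
river cycle of f (length 16): (12, 8, -13), (-13, 18, 7), (7, 24, -4), (-4, 24, 7), (7, 18, -13), (-13, 8, 12), (12, 16, -9), (-9, 20, 8), (8, 12, -17), (-17, 22, 3), … (6 more)
river cycle of g (length 16): (-12, 16, 9), (9, 20, -8), (-8, 12, 17), (17, 22, -3), (-3, 26, 1), (1, 26, -3), (-3, 22, 17), (17, 12, -8), (-8, 20, 9), (9, 16, -12), … (6 more)
cycles differ ⇒ inequivalent

no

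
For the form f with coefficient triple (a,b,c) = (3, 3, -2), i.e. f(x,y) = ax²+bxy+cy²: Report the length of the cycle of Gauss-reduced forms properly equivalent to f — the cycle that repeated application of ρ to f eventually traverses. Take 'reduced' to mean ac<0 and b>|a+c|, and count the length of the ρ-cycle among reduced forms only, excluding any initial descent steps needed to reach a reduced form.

D = 33, ⌊√D⌋ = 5
river: ρ → (-2,5,1)
river: ρ → (1,5,-2)
river: ρ → (-2,3,3)
river: ρ → (3,3,-2)
ρ-cycle length = 4 (tail of 0 descent steps not counted)

4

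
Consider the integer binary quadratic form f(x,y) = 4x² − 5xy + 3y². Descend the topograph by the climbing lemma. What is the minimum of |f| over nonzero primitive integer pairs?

translate: b→3 (≡-5 mod 8), so (4,-5,3)→(4,3,2)
flip: (4,3,2)→(2,-3,4)
translate: b→1 (≡-3 mod 4), so (2,-3,4)→(2,1,3)
reduced (well bottom): (2,1,3) with a≤c, −a<b≤a
well minimum = a = 2

2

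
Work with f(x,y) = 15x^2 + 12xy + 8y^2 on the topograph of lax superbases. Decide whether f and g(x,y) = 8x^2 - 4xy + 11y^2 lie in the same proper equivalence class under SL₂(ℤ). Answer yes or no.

D₁ = -336, D₂ = -336
f: flip: (15,12,8)→(8,-12,15)
f: translate: b→4 (≡-12 mod 16), so (8,-12,15)→(8,4,11)
f: reduced (well bottom): (8,4,11) with a≤c, −a<b≤a
g: reduced (well bottom): (8,-4,11) with a≤c, −a<b≤a
reduced forms (8, 4, 11) vs (8, -4, 11) ⇒ inequivalent

no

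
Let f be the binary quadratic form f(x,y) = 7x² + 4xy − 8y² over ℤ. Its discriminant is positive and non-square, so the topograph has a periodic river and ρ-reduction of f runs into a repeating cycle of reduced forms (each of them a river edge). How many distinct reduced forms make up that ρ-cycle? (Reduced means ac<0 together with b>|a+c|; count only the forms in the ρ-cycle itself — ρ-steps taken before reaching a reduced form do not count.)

D = 240, ⌊√D⌋ = 15
river: ρ → (-8,12,3)
river: ρ → (3,12,-8)
river: ρ → (-8,4,7)
river: ρ → (7,10,-5)
river: ρ → (-5,10,7)
river: ρ → (7,4,-8)
ρ-cycle length = 6 (tail of 0 descent steps not counted)

6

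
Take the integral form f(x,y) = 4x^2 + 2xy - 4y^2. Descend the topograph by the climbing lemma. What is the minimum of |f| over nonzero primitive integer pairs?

river: ρ → (-4,6,2)
river: ρ → (2,6,-4)
river: ρ → (-4,2,4)
river: ρ → (4,6,-2)
river: ρ → (-2,6,4)
river: ρ → (4,2,-4)
closes: descent 0, river 6
min |a| on river = 2

2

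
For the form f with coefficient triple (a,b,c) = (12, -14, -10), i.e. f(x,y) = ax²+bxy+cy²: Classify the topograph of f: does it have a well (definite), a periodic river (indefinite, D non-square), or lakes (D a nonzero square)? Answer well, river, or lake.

D = b²−4ac = (-14)² − 4·12·(-10) = 676
D = 26² is a perfect square ⇒ form factors over ℤ ⇒ lakes

lake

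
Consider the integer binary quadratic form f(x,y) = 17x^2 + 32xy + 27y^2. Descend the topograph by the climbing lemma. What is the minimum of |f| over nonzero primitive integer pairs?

translate: b→-2 (≡32 mod 34), so (17,32,27)→(17,-2,12)
flip: (17,-2,12)→(12,2,17)
reduced (well bottom): (12,2,17) with a≤c, −a<b≤a
well minimum = a = 12

12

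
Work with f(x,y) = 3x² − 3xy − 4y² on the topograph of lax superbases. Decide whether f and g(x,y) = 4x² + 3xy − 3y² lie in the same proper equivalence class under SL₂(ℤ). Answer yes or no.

D₁ = 57, D₂ = 57
river cycle of f (length 6): (-4, 3, 3), (3, 3, -4), (-4, 5, 2), (2, 7, -1), (-1, 7, 2), (2, 5, -4)
river cycle of g (length 6): (-3, 3, 4), (4, 5, -2), (-2, 7, 1), (1, 7, -2), (-2, 5, 4), (4, 3, -3)
cycles differ ⇒ inequivalent

no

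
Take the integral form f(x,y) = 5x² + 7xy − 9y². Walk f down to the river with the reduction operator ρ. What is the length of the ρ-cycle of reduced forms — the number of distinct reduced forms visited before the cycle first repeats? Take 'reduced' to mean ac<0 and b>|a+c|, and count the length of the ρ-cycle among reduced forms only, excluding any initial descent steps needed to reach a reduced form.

D = 229, ⌊√D⌋ = 15
river: ρ → (-9,11,3)
river: ρ → (3,13,-5)
river: ρ → (-5,7,9)
river: ρ → (9,11,-3)
river: ρ → (-3,13,5)
river: ρ → (5,7,-9)
ρ-cycle length = 6 (tail of 0 descent steps not counted)

6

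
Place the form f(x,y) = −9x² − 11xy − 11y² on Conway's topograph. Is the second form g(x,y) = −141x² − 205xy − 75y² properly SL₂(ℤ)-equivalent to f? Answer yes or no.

D₁ = -275, D₂ = -275
f is negative-definite; reduce −f:
−f: translate: b→-7 (≡11 mod 18), so (9,11,11)→(9,-7,9)
−f: flip: (9,-7,9)→(9,7,9)
−f: reduced (well bottom): (9,7,9) with a≤c, −a<b≤a
flip sign back: reduced form of f is (-9,-7,-9)
g is negative-definite; reduce −g:
−g: translate: b→-77 (≡205 mod 282), so (141,205,75)→(141,-77,11)
−g: flip: (141,-77,11)→(11,77,141)
−g: translate: b→11 (≡77 mod 22), so (11,77,141)→(11,11,9)
−g: flip: (11,11,9)→(9,-11,11)
−g: translate: b→7 (≡-11 mod 18), so (9,-11,11)→(9,7,9)
−g: reduced (well bottom): (9,7,9) with a≤c, −a<b≤a
flip sign back: reduced form of g is (-9,-7,-9)
reduced forms (-9, -7, -9) vs (-9, -7, -9) ⇒ equivalent

yes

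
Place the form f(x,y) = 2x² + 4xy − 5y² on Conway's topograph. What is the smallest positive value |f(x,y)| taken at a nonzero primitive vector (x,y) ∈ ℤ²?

river: ρ → (-5,6,1)
river: ρ → (1,6,-5)
river: ρ → (-5,4,2)
river: ρ → (2,4,-5)
closes: descent 0, river 4
min |a| on river = 1

1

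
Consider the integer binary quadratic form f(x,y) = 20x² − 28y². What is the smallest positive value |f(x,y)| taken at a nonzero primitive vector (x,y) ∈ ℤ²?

descent: ρ → (-28,0,20)
descent: ρ → (20,40,-8)  [lands on river]
river: ρ → (-8,40,20)
closes: descent 2, river 2
min |a| on river = 8

8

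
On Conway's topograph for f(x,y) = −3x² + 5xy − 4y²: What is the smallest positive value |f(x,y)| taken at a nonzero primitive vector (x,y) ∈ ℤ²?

translate: b→1 (≡-5 mod 6), so (3,-5,4)→(3,1,2)
flip: (3,1,2)→(2,-1,3)
reduced (well bottom): (2,-1,3) with a≤c, −a<b≤a
well minimum |f| = |-2| = 2 (negative-definite)

2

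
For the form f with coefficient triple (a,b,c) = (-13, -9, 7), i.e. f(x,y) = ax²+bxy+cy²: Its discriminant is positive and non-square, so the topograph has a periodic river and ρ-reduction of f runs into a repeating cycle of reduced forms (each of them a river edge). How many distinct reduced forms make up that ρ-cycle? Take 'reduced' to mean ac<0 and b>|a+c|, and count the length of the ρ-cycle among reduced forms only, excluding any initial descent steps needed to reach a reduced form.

D = 445, ⌊√D⌋ = 21
descent: ρ → (7,9,-13)  [lands on river]
river: ρ → (-13,17,3)
river: ρ → (3,19,-7)
river: ρ → (-7,9,13)
river: ρ → (13,17,-3)
river: ρ → (-3,19,7)
ρ-cycle length = 6 (tail of 1 descent step not counted)

6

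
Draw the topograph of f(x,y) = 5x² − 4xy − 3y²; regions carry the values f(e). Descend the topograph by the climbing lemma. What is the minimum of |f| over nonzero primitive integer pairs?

descent: ρ → (-3,4,5)  [lands on river]
river: ρ → (5,6,-2)
river: ρ → (-2,6,5)
river: ρ → (5,4,-3)
river: ρ → (-3,8,1)
river: ρ → (1,8,-3)
closes: descent 1, river 6
min |a| on river = 1

1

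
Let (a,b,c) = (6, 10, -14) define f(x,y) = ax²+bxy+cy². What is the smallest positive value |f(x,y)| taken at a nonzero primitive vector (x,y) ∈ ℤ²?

river: ρ → (-14,18,2)
river: ρ → (2,18,-14)
river: ρ → (-14,10,6)
river: ρ → (6,14,-10)
river: ρ → (-10,6,10)
river: ρ → (10,14,-6)
river: ρ → (-6,10,14)
river: ρ → (14,18,-2)
river: ρ → (-2,18,14)
river: ρ → (14,10,-6)
river: ρ → (-6,14,10)
river: ρ → (10,6,-10)
river: ρ → (-10,14,6)
river: ρ → (6,10,-14)
closes: descent 0, river 14
min |a| on river = 2

2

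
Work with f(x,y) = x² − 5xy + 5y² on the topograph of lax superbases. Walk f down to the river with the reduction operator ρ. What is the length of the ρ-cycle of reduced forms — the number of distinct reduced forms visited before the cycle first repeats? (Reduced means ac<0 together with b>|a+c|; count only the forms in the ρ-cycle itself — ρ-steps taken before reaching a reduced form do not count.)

D = 5, ⌊√D⌋ = 2
descent: ρ → (5,5,1)
descent: ρ → (1,1,-1)  [lands on river]
river: ρ → (-1,1,1)
ρ-cycle length = 2 (tail of 2 descent steps not counted)

2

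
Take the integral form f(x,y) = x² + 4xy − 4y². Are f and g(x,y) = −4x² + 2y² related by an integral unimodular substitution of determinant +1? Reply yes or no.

D₁ = 32, D₂ = 32
river cycle of f (length 2): (-4, 4, 1), (1, 4, -4)
river cycle of g (length 2): (2, 4, -2), (-2, 4, 2)
cycles differ ⇒ inequivalent

no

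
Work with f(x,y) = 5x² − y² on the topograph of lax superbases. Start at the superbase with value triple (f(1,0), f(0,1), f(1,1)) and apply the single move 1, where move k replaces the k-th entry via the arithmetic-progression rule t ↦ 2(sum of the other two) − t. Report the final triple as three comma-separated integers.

start (5,-1,4) = (f(1,0),f(0,1),f(1,1))
replace slot 1: 2·((-1)+4) − 5 = 1 → (1,-1,4)

1,-1,4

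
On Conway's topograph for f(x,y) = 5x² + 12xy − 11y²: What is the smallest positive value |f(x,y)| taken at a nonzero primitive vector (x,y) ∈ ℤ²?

river: ρ → (-11,10,6)
river: ρ → (6,14,-7)
river: ρ → (-7,14,6)
river: ρ → (6,10,-11)
river: ρ → (-11,12,5)
river: ρ → (5,18,-2)
river: ρ → (-2,18,5)
river: ρ → (5,12,-11)
closes: descent 0, river 8
min |a| on river = 2

2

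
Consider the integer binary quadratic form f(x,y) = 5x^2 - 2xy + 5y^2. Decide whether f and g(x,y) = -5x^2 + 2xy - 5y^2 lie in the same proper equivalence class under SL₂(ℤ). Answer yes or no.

D₁ = -96, D₂ = -96
f: flip: (5,-2,5)→(5,2,5)
f: reduced (well bottom): (5,2,5) with a≤c, −a<b≤a
g is negative-definite; reduce −g:
−g: flip: (5,-2,5)→(5,2,5)
−g: reduced (well bottom): (5,2,5) with a≤c, −a<b≤a
flip sign back: reduced form of g is (-5,-2,-5)
reduced forms (5, 2, 5) vs (-5, -2, -5) ⇒ inequivalent

no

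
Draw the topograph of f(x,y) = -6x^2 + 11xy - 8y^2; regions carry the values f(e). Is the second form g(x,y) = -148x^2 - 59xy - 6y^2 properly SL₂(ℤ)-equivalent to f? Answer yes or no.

D₁ = -71, D₂ = -71
f is negative-definite; reduce −f:
−f: translate: b→1 (≡-11 mod 12), so (6,-11,8)→(6,1,3)
−f: flip: (6,1,3)→(3,-1,6)
−f: reduced (well bottom): (3,-1,6) with a≤c, −a<b≤a
flip sign back: reduced form of f is (-3,1,-6)
g is negative-definite; reduce −g:
−g: flip: (148,59,6)→(6,-59,148)
−g: translate: b→1 (≡-59 mod 12), so (6,-59,148)→(6,1,3)
−g: flip: (6,1,3)→(3,-1,6)
−g: reduced (well bottom): (3,-1,6) with a≤c, −a<b≤a
flip sign back: reduced form of g is (-3,1,-6)
reduced forms (-3, 1, -6) vs (-3, 1, -6) ⇒ equivalent

yes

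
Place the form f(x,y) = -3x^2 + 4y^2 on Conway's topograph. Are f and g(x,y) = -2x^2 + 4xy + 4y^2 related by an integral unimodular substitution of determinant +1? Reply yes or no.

D₁ = 48, D₂ = 48
river cycle of f (length 2): (-3, 6, 1), (1, 6, -3)
river cycle of g (length 2): (4, 4, -2), (-2, 4, 4)
cycles differ ⇒ inequivalent

no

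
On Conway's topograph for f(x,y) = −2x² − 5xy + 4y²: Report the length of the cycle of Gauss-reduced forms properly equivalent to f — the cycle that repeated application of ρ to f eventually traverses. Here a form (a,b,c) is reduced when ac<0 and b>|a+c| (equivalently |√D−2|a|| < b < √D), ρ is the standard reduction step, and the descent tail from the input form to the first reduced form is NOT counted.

D = 57, ⌊√D⌋ = 7
descent: ρ → (4,5,-2)  [lands on river]
river: ρ → (-2,7,1)
river: ρ → (1,7,-2)
river: ρ → (-2,5,4)
river: ρ → (4,3,-3)
river: ρ → (-3,3,4)
ρ-cycle length = 6 (tail of 1 descent step not counted)

6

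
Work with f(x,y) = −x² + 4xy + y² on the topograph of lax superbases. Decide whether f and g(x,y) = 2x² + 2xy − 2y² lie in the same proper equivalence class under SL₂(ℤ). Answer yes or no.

D₁ = 20, D₂ = 20
river cycle of f (length 2): (1, 4, -1), (-1, 4, 1)
river cycle of g (length 2): (-2, 2, 2), (2, 2, -2)
cycles differ ⇒ inequivalent

no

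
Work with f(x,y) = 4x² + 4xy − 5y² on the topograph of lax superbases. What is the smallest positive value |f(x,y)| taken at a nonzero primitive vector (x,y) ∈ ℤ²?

river: ρ → (-5,6,3)
river: ρ → (3,6,-5)
river: ρ → (-5,4,4)
river: ρ → (4,4,-5)
closes: descent 0, river 4
min |a| on river = 3

3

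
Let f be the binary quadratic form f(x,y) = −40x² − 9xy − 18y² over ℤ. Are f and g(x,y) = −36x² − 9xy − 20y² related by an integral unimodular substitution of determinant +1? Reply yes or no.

D₁ = -2799, D₂ = -2799
f is negative-definite; reduce −f:
−f: flip: (40,9,18)→(18,-9,40)
−f: reduced (well bottom): (18,-9,40) with a≤c, −a<b≤a
flip sign back: reduced form of f is (-18,9,-40)
g is negative-definite; reduce −g:
−g: flip: (36,9,20)→(20,-9,36)
−g: reduced (well bottom): (20,-9,36) with a≤c, −a<b≤a
flip sign back: reduced form of g is (-20,9,-36)
reduced forms (-18, 9, -40) vs (-20, 9, -36) ⇒ inequivalent

no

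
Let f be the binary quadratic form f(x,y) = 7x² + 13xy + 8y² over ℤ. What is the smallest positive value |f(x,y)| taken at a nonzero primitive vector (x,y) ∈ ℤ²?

translate: b→-1 (≡13 mod 14), so (7,13,8)→(7,-1,2)
flip: (7,-1,2)→(2,1,7)
reduced (well bottom): (2,1,7) with a≤c, −a<b≤a
well minimum = a = 2

2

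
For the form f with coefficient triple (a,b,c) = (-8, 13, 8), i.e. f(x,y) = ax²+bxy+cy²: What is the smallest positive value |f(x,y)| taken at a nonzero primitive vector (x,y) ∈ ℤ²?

river: ρ → (8,19,-2)
river: ρ → (-2,17,17)
river: ρ → (17,17,-2)
river: ρ → (-2,19,8)
river: ρ → (8,13,-8)
river: ρ → (-8,19,2)
river: ρ → (2,17,-17)
river: ρ → (-17,17,2)
river: ρ → (2,19,-8)
river: ρ → (-8,13,8)
closes: descent 0, river 10
min |a| on river = 2

2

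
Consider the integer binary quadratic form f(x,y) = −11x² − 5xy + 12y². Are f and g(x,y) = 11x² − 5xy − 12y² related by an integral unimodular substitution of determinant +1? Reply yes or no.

D₁ = 553, D₂ = 553
river cycle of f (length 26): (12, 5, -11), (-11, 17, 6), (6, 19, -8), (-8, 13, 12), (12, 11, -9), (-9, 7, 14), (14, 21, -2), (-2, 23, 3), (3, 19, -16), (-16, 13, 6), … (16 more)
river cycle of g (length 26): (-12, 5, 11), (11, 17, -6), (-6, 19, 8), (8, 13, -12), (-12, 11, 9), (9, 7, -14), (-14, 21, 2), (2, 23, -3), (-3, 19, 16), (16, 13, -6), … (16 more)
cycles differ ⇒ inequivalent

no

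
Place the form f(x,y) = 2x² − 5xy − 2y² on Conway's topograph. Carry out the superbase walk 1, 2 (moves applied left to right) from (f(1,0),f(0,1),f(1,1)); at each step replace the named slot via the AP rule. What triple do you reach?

start (2,-2,-5) = (f(1,0),f(0,1),f(1,1))
replace slot 1: 2·((-2)+(-5)) − 2 = -16 → (-16,-2,-5)
replace slot 2: 2·((-16)+(-5)) − (-2) = -40 → (-16,-40,-5)

-16,-40,-5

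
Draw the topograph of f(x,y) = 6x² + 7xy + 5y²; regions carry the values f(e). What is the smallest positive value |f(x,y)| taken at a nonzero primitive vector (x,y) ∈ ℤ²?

translate: b→-5 (≡7 mod 12), so (6,7,5)→(6,-5,4)
flip: (6,-5,4)→(4,5,6)
translate: b→-3 (≡5 mod 8), so (4,5,6)→(4,-3,5)
reduced (well bottom): (4,-3,5) with a≤c, −a<b≤a
well minimum = a = 4

4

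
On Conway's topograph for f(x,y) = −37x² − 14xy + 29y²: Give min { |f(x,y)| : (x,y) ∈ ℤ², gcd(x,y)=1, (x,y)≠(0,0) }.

descent: ρ → (29,14,-37)  [lands on river]
river: ρ → (-37,60,6)
river: ρ → (6,60,-37)
river: ρ → (-37,14,29)
river: ρ → (29,44,-22)
river: ρ → (-22,44,29)
closes: descent 1, river 6
min |a| on river = 6

6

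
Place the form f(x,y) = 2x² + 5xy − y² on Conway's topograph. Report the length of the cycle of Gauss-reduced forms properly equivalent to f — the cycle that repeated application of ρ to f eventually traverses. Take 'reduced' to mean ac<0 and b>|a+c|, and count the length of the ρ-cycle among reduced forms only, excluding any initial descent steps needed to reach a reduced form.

D = 33, ⌊√D⌋ = 5
river: ρ → (-1,5,2)
river: ρ → (2,3,-3)
river: ρ → (-3,3,2)
river: ρ → (2,5,-1)
ρ-cycle length = 4 (tail of 0 descent steps not counted)

4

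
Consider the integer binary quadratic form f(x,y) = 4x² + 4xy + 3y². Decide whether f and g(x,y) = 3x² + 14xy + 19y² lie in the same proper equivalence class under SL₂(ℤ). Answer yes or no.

D₁ = -32, D₂ = -32
f: flip: (4,4,3)→(3,-4,4)
f: translate: b→2 (≡-4 mod 6), so (3,-4,4)→(3,2,3)
f: reduced (well bottom): (3,2,3) with a≤c, −a<b≤a
g: translate: b→2 (≡14 mod 6), so (3,14,19)→(3,2,3)
g: reduced (well bottom): (3,2,3) with a≤c, −a<b≤a
reduced forms (3, 2, 3) vs (3, 2, 3) ⇒ equivalent

yes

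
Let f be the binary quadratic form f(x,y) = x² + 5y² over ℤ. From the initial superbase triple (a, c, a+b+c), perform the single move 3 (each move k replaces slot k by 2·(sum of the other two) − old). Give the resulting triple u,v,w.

start (1,5,6) = (f(1,0),f(0,1),f(1,1))
replace slot 3: 2·(1+5) − 6 = 6 → (1,5,6)

1,5,6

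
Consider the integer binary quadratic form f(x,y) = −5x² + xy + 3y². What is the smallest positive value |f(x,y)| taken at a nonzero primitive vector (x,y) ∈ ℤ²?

descent: ρ → (3,5,-3)  [lands on river]
river: ρ → (-3,7,1)
river: ρ → (1,7,-3)
river: ρ → (-3,5,3)
river: ρ → (3,7,-1)
river: ρ → (-1,7,3)
closes: descent 1, river 6
min |a| on river = 1

1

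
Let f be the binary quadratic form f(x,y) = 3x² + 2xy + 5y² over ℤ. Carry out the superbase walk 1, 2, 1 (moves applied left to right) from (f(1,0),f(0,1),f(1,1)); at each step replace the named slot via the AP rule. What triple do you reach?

start (3,5,10) = (f(1,0),f(0,1),f(1,1))
replace slot 1: 2·(5+10) − 3 = 27 → (27,5,10)
replace slot 2: 2·(27+10) − 5 = 69 → (27,69,10)
replace slot 1: 2·(69+10) − 27 = 131 → (131,69,10)

131,69,10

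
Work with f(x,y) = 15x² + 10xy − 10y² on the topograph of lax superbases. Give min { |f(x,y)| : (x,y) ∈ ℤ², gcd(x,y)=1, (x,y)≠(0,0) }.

river: ρ → (-10,10,15)
river: ρ → (15,20,-5)
river: ρ → (-5,20,15)
river: ρ → (15,10,-10)
closes: descent 0, river 4
min |a| on river = 5

5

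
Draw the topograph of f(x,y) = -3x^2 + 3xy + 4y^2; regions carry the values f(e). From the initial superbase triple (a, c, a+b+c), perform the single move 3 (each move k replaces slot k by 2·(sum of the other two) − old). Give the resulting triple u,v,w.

start (-3,4,4) = (f(1,0),f(0,1),f(1,1))
replace slot 3: 2·((-3)+4) − 4 = -2 → (-3,4,-2)

-3,4,-2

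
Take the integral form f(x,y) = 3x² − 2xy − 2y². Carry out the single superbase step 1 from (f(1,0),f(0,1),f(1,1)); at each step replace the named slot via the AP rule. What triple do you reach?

start (3,-2,-1) = (f(1,0),f(0,1),f(1,1))
replace slot 1: 2·((-2)+(-1)) − 3 = -9 → (-9,-2,-1)

-9,-2,-1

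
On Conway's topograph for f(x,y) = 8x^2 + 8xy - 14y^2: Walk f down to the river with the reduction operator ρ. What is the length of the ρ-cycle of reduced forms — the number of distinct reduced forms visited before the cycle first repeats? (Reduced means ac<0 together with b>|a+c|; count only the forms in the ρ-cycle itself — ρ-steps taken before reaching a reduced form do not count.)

D = 512, ⌊√D⌋ = 22
river: ρ → (-14,20,2)
river: ρ → (2,20,-14)
river: ρ → (-14,8,8)
river: ρ → (8,8,-14)
ρ-cycle length = 4 (tail of 0 descent steps not counted)

4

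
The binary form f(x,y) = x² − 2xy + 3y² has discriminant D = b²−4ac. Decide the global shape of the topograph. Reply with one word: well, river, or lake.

D = b²−4ac = (-2)² − 4·1·3 = -8
D < 0 ⇒ definite ⇒ every region one sign ⇒ single well

well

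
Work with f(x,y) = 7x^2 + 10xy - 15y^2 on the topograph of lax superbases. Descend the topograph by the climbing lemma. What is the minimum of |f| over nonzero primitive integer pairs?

river: ρ → (-15,20,2)
river: ρ → (2,20,-15)
river: ρ → (-15,10,7)
river: ρ → (7,18,-7)
river: ρ → (-7,10,15)
river: ρ → (15,20,-2)
river: ρ → (-2,20,15)
river: ρ → (15,10,-7)
river: ρ → (-7,18,7)
river: ρ → (7,10,-15)
closes: descent 0, river 10
min |a| on river = 2

2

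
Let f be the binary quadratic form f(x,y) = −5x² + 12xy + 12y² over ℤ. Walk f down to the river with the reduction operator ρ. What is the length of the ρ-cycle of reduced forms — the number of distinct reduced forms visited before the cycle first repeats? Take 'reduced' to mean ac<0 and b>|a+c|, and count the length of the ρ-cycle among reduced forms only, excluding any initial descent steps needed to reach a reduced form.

D = 384, ⌊√D⌋ = 19
river: ρ → (12,12,-5)
river: ρ → (-5,18,3)
river: ρ → (3,18,-5)
river: ρ → (-5,12,12)
ρ-cycle length = 4 (tail of 0 descent steps not counted)

4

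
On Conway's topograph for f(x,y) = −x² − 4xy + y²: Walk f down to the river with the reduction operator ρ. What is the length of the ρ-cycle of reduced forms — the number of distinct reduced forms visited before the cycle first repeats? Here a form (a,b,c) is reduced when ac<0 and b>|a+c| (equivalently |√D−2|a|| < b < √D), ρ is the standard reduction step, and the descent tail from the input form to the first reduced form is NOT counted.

D = 20, ⌊√D⌋ = 4
descent: ρ → (1,4,-1)  [lands on river]
river: ρ → (-1,4,1)
ρ-cycle length = 2 (tail of 1 descent step not counted)

2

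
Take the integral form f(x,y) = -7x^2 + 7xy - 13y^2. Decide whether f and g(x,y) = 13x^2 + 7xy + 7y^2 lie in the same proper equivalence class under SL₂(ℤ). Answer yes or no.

D₁ = -315, D₂ = -315
f is negative-definite; reduce −f:
−f: translate: b→7 (≡-7 mod 14), so (7,-7,13)→(7,7,13)
−f: reduced (well bottom): (7,7,13) with a≤c, −a<b≤a
flip sign back: reduced form of f is (-7,-7,-13)
g: flip: (13,7,7)→(7,-7,13)
g: translate: b→7 (≡-7 mod 14), so (7,-7,13)→(7,7,13)
g: reduced (well bottom): (7,7,13) with a≤c, −a<b≤a
reduced forms (-7, -7, -13) vs (7, 7, 13) ⇒ inequivalent

no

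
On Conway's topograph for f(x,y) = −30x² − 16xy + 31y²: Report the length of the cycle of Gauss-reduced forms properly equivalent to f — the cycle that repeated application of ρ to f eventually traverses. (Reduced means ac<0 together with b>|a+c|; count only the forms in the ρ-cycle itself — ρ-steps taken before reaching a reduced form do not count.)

D = 3976, ⌊√D⌋ = 63
descent: ρ → (31,16,-30)  [lands on river]
river: ρ → (-30,44,17)
river: ρ → (17,58,-9)
river: ρ → (-9,50,41)
river: ρ → (41,32,-18)
river: ρ → (-18,40,33)
river: ρ → (33,26,-25)
river: ρ → (-25,24,34)
river: ρ → (34,44,-15)
river: ρ → (-15,46,31)
ρ-cycle length = 10 (tail of 1 descent step not counted)

10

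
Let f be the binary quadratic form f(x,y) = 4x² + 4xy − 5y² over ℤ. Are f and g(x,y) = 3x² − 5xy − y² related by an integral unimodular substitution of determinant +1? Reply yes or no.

D₁ = 96, D₂ = 37
discriminants differ ⇒ not SL₂(ℤ)-equivalent

no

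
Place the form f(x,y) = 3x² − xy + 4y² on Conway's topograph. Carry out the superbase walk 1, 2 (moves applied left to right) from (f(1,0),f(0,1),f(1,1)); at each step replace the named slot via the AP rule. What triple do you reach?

start (3,4,6) = (f(1,0),f(0,1),f(1,1))
replace slot 1: 2·(4+6) − 3 = 17 → (17,4,6)
replace slot 2: 2·(17+6) − 4 = 42 → (17,42,6)

17,42,6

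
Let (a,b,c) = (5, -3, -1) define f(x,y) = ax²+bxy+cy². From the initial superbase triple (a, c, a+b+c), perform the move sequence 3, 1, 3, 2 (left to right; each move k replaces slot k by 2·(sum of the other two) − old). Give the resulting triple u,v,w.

start (5,-1,1) = (f(1,0),f(0,1),f(1,1))
replace slot 3: 2·(5+(-1)) − 1 = 7 → (5,-1,7)
replace slot 1: 2·((-1)+7) − 5 = 7 → (7,-1,7)
replace slot 3: 2·(7+(-1)) − 7 = 5 → (7,-1,5)
replace slot 2: 2·(7+5) − (-1) = 25 → (7,25,5)

7,25,5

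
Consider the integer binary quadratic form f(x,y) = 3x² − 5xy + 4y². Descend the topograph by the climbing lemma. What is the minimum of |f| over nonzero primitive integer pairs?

translate: b→1 (≡-5 mod 6), so (3,-5,4)→(3,1,2)
flip: (3,1,2)→(2,-1,3)
reduced (well bottom): (2,-1,3) with a≤c, −a<b≤a
well minimum = a = 2

2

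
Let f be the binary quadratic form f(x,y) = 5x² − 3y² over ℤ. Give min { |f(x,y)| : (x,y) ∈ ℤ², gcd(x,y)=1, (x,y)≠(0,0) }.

descent: ρ → (-3,6,2)  [lands on river]
river: ρ → (2,6,-3)
closes: descent 1, river 2
min |a| on river = 2

2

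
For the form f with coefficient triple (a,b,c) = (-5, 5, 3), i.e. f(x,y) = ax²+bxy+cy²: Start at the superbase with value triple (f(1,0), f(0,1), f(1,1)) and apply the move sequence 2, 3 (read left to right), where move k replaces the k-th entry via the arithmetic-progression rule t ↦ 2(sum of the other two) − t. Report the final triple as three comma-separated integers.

start (-5,3,3) = (f(1,0),f(0,1),f(1,1))
replace slot 2: 2·((-5)+3) − 3 = -7 → (-5,-7,3)
replace slot 3: 2·((-5)+(-7)) − 3 = -27 → (-5,-7,-27)

-5,-7,-27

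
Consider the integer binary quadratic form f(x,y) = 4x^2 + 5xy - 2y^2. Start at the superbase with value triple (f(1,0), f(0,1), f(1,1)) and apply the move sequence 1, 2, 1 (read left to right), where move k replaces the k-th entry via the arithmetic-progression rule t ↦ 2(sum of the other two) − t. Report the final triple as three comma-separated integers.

start (4,-2,7) = (f(1,0),f(0,1),f(1,1))
replace slot 1: 2·((-2)+7) − 4 = 6 → (6,-2,7)
replace slot 2: 2·(6+7) − (-2) = 28 → (6,28,7)
replace slot 1: 2·(28+7) − 6 = 64 → (64,28,7)

64,28,7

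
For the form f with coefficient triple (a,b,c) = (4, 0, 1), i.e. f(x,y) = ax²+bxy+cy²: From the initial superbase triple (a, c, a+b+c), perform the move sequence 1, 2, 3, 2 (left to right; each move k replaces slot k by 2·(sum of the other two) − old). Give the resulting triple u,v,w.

start (4,1,5) = (f(1,0),f(0,1),f(1,1))
replace slot 1: 2·(1+5) − 4 = 8 → (8,1,5)
replace slot 2: 2·(8+5) − 1 = 25 → (8,25,5)
replace slot 3: 2·(8+25) − 5 = 61 → (8,25,61)
replace slot 2: 2·(8+61) − 25 = 113 → (8,113,61)

8,113,61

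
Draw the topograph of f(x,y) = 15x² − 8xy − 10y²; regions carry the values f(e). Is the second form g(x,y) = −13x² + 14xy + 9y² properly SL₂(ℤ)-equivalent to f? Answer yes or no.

D₁ = 664, D₂ = 664
river cycle of f (length 22): (-10, 8, 15), (15, 22, -3), (-3, 20, 22), (22, 24, -1), (-1, 24, 22), (22, 20, -3), (-3, 22, 15), (15, 8, -10), (-10, 12, 13), (13, 14, -9), … (12 more)
river cycle of g (length 22): (9, 22, -5), (-5, 18, 17), (17, 16, -6), (-6, 20, 11), (11, 24, -2), (-2, 24, 11), (11, 20, -6), (-6, 16, 17), (17, 18, -5), (-5, 22, 9), … (12 more)
cycles differ ⇒ inequivalent

no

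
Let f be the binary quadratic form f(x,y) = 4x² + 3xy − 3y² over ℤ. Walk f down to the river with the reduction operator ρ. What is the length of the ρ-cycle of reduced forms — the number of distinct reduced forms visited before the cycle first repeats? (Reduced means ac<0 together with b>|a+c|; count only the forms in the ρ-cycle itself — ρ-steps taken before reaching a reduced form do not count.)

D = 57, ⌊√D⌋ = 7
river: ρ → (-3,3,4)
river: ρ → (4,5,-2)
river: ρ → (-2,7,1)
river: ρ → (1,7,-2)
river: ρ → (-2,5,4)
river: ρ → (4,3,-3)
ρ-cycle length = 6 (tail of 0 descent steps not counted)

6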